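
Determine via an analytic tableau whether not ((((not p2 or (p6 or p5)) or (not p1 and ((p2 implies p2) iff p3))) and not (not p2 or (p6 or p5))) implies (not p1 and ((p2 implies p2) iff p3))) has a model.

Unsatisfiable

Initial set: {not ((((not p2 or (p6 or p5)) or (not p1 and ((p2 implies p2) iff p3))) and not (not p2 or (p6 or p5))) implies (not p1 and ((p2 implies p2) iff p3)))}.
not ((((not p2 or (p6 or p5)) or (not p1 and ((p2 implies p2) iff p3))) and not (not p2 or (p6 or p5))) implies (not p1 and ((p2 implies p2) iff p3))): α-rule — add (((not p2 or (p6 or p5)) or (not p1 and ((p2 implies p2) iff p3))) and not (not p2 or (p6 or p5))), not (not p1 and ((p2 implies p2) iff p3)).
(((not p2 or (p6 or p5)) or (not p1 and ((p2 implies p2) iff p3))) and not (not p2 or (p6 or p5))): α-rule — add ((not p2 or (p6 or p5)) or (not p1 and ((p2 implies p2) iff p3))), not (not p2 or (p6 or p5)).
not (not p2 or (p6 or p5)): α-rule — add not not p2, not (p6 or p5).
not (p6 or p5): α-rule — add not p6, not p5.
not (not p1 and ((p2 implies p2) iff p3)): β-rule — branch into not not p1  //  not ((p2 implies p2) iff p3).
  branch 1 (add not not p1):
    ((not p2 or (p6 or p5)) or (not p1 and ((p2 implies p2) iff p3))): β-rule — branch into (not p2 or (p6 or p5))  //  (not p1 and ((p2 implies p2) iff p3)).
      branch 1.1 (add (not p2 or (p6 or p5))):
        (not p2 or (p6 or p5)): β-rule — branch into not p2  //  (p6 or p5).
          branch 1.1.1 (add not p2):
            × closes — contains both p2 and not p2.
          branch 1.1.2 (add (p6 or p5)):
            (p6 or p5): β-rule — branch into p6  //  p5.
              branch 1.1.2.1 (add p6):
                × closes — contains both p6 and not p6.
              branch 1.1.2.2 (add p5):
                × closes — contains both p5 and not p5.
      branch 1.2 (add (not p1 and ((p2 implies p2) iff p3))):
        (not p1 and ((p2 implies p2) iff p3)): α-rule — add not p1, ((p2 implies p2) iff p3).
        × closes — contains both p1 and not p1.
  branch 2 (add not ((p2 implies p2) iff p3)):
    ((not p2 or (p6 or p5)) or (not p1 and ((p2 implies p2) iff p3))): β-rule — branch into (not p2 or (p6 or p5))  //  (not p1 and ((p2 implies p2) iff p3)).
      branch 2.1 (add (not p2 or (p6 or p5))):
        not ((p2 implies p2) iff p3): β-rule — branch into (p2 implies p2), not p3  //  not (p2 implies p2), p3.
          branch 2.1.1 (add (p2 implies p2), not p3):
            (not p2 or (p6 or p5)): β-rule — branch into not p2  //  (p6 or p5).
              branch 2.1.1.1 (add not p2):
                × closes — contains both p2 and not p2.
              branch 2.1.1.2 (add (p6 or p5)):
                (p2 implies p2): β-rule — branch into not p2  //  p2.
                  branch 2.1.1.2.1 (add not p2):
                    × closes — contains both p2 and not p2.
                  branch 2.1.1.2.2 (add p2):
                    (p6 or p5): β-rule — branch into p6  //  p5.
                      branch 2.1.1.2.2.1 (add p6):
                        × closes — contains both p6 and not p6.
                      branch 2.1.1.2.2.2 (add p5):
                        × closes — contains both p5 and not p5.
          branch 2.1.2 (add not (p2 implies p2), p3):
            not (p2 implies p2): α-rule — add p2, not p2.
            × closes — contains both p2 and not p2.
      branch 2.2 (add (not p1 and ((p2 implies p2) iff p3))):
        (not p1 and ((p2 implies p2) iff p3)): α-rule — add not p1, ((p2 implies p2) iff p3).
        not ((p2 implies p2) iff p3): β-rule — branch into (p2 implies p2), not p3  //  not (p2 implies p2), p3.
          branch 2.2.1 (add (p2 implies p2), not p3):
            ((p2 implies p2) iff p3): β-rule — branch into (p2 implies p2), p3  //  not (p2 implies p2), not p3.
              branch 2.2.1.1 (add (p2 implies p2), p3):
                × closes — contains both p3 and not p3.
              branch 2.2.1.2 (add not (p2 implies p2), not p3):
                not (p2 implies p2): α-rule — add p2, not p2.
                × closes — contains both p2 and not p2.
          branch 2.2.2 (add not (p2 implies p2), p3):
            not (p2 implies p2): α-rule — add p2, not p2.
            × closes — contains both p2 and not p2.
All 12 branches close.
Every branch closed; the formula is unsatisfiable.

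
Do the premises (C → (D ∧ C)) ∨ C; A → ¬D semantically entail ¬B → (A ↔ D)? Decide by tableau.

No

Initial set: {((C → (D ∧ C)) ∨ C); (A → ¬D); ¬(¬B → (A ↔ D))}.
¬(¬B → (A ↔ D)): α-rule — add ¬B, ¬(A ↔ D).
((C → (D ∧ C)) ∨ C): β-rule — branch into (C → (D ∧ C))  //  C.
  branch 1 (add (C → (D ∧ C))):
    (A → ¬D): β-rule — branch into ¬A  //  ¬D.
      branch 1.1 (add ¬A):
        ¬(A ↔ D): β-rule — branch into A, ¬D  //  ¬A, D.
          branch 1.1.1 (add A, ¬D):
            × closes — contains both A and ¬A.
          branch 1.1.2 (add ¬A, D):
            (C → (D ∧ C)): β-rule — branch into ¬C  //  (D ∧ C).
              branch 1.1.2.1 (add ¬C):
                ○ open, literals {A=0, B=0, C=0, D=1}.
              branch 1.1.2.2 (add (D ∧ C)):
                (D ∧ C): α-rule — add D, C.
                ○ open, literals {A=0, B=0, C=1, D=1}.
      branch 1.2 (add ¬D):
        ¬(A ↔ D): β-rule — branch into A, ¬D  //  ¬A, D.
          branch 1.2.1 (add A, ¬D):
            (C → (D ∧ C)): β-rule — branch into ¬C  //  (D ∧ C).
              branch 1.2.1.1 (add ¬C):
                ○ open, literals {A=1, B=0, C=0, D=0}.
              branch 1.2.1.2 (add (D ∧ C)):
                (D ∧ C): α-rule — add D, C.
                × closes — contains both D and ¬D.
          branch 1.2.2 (add ¬A, D):
            × closes — contains both D and ¬D.
  branch 2 (add C):
    (A → ¬D): β-rule — branch into ¬A  //  ¬D.
      branch 2.1 (add ¬A):
        ¬(A ↔ D): β-rule — branch into A, ¬D  //  ¬A, D.
          branch 2.1.1 (add A, ¬D):
            × closes — contains both A and ¬A.
          branch 2.1.2 (add ¬A, D):
            ○ open, literals {A=0, B=0, C=1, D=1}.
      branch 2.2 (add ¬D):
        ¬(A ↔ D): β-rule — branch into A, ¬D  //  ¬A, D.
          branch 2.2.1 (add A, ¬D):
            ○ open, literals {A=1, B=0, C=1, D=0}.
          branch 2.2.2 (add ¬A, D):
            × closes — contains both D and ¬D.
5 branches closed, 5 open.
An open branch gives a countermodel: A=0, B=0, C=0, D=1 (unmentioned atoms arbitrary); the premises hold there but the conclusion fails.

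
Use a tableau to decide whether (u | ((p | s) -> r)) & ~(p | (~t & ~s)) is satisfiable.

Satisfiable

Initial set: {((u | ((p | s) -> r)) & ~(p | (~t & ~s)))}.
((u | ((p | s) -> r)) & ~(p | (~t & ~s))): α-rule — add (u | ((p | s) -> r)), ~(p | (~t & ~s)).
~(p | (~t & ~s)): α-rule — add ~p, ~(~t & ~s).
(u | ((p | s) -> r)): β-rule — branch into u  //  ((p | s) -> r).
  branch 1 (add u):
    ~(~t & ~s): β-rule — branch into ~~t  //  ~~s.
      branch 1.1 (add ~~t):
        ○ open, literals {p=F, t=T, u=T}.
      branch 1.2 (add ~~s):
        ○ open, literals {p=F, s=T, u=T}.
  branch 2 (add ((p | s) -> r)):
    ~(~t & ~s): β-rule — branch into ~~t  //  ~~s.
      branch 2.1 (add ~~t):
        ((p | s) -> r): β-rule — branch into ~(p | s)  //  r.
          branch 2.1.1 (add ~(p | s)):
            ~(p | s): α-rule — add ~p, ~s.
            ○ open, literals {p=F, s=F, t=T}.
          branch 2.1.2 (add r):
            ○ open, literals {p=F, r=T, t=T}.
      branch 2.2 (add ~~s):
        ((p | s) -> r): β-rule — branch into ~(p | s)  //  r.
          branch 2.2.1 (add ~(p | s)):
            ~(p | s): α-rule — add ~p, ~s.
            × closes — contains both s and ~s.
          branch 2.2.2 (add r):
            ○ open, literals {p=F, r=T, s=T}.
1 branch closed, 5 open.
An open branch gives a satisfying assignment: p=F, t=T, u=T.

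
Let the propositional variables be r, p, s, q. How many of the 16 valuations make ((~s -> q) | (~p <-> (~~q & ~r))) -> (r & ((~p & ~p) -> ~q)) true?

Initial set: {(((~s -> q) | (~p <-> (~~q & ~r))) -> (r & ((~p & ~p) -> ~q)))}.
(((~s -> q) | (~p <-> (~~q & ~r))) -> (r & ((~p & ~p) -> ~q))): β-rule — branch into ~((~s -> q) | (~p <-> (~~q & ~r)))  //  (r & ((~p & ~p) -> ~q)).
  branch 1 (add ~((~s -> q) | (~p <-> (~~q & ~r)))):
    ~((~s -> q) | (~p <-> (~~q & ~r))): α-rule — add ~(~s -> q), ~(~p <-> (~~q & ~r)).
    ~(~s -> q): α-rule — add ~s, ~q.
    ~(~p <-> (~~q & ~r)): β-rule — branch into ~p, ~(~~q & ~r)  //  ~~p, (~~q & ~r).
      branch 1.1 (add ~p, ~(~~q & ~r)):
        ~(~~q & ~r): β-rule — branch into ~~~q  //  ~~r.
          branch 1.1.1 (add ~~~q):
            ~~~q: drop double negation, giving ~q.
            ○ open, literals {p=F, q=F, s=F}.
          branch 1.1.2 (add ~~r):
            ○ open, literals {p=F, q=F, r=T, s=F}.
      branch 1.2 (add ~~p, (~~q & ~r)):
        (~~q & ~r): α-rule — add ~~q, ~r.
        ~~q: drop double negation, giving q.
        × closes — contains both q and ~q.
  branch 2 (add (r & ((~p & ~p) -> ~q))):
    (r & ((~p & ~p) -> ~q)): α-rule — add r, ((~p & ~p) -> ~q).
    ((~p & ~p) -> ~q): β-rule — branch into ~(~p & ~p)  //  ~q.
      branch 2.1 (add ~(~p & ~p)):
        ~(~p & ~p): β-rule — branch into ~~p  //  ~~p.
          branch 2.1.1 (add ~~p):
            ○ open, literals {p=T, r=T}.
          branch 2.1.2 (add ~~p):
            ○ open, literals {p=T, r=T}.
      branch 2.2 (add ~q):
        ○ open, literals {q=F, r=T}.
1 branch closed, 5 open.
Each open branch fixes some atoms; the unmentioned ones are free. Counting distinct full assignments: branch {p=F, q=F, s=F} (r) contributes 2 new; branch {p=F, q=F, r=T, s=F} (none free) contributes 0 new; branch {p=T, r=T} (s, q) contributes 4 new; branch {p=T, r=T} (s, q) contributes 0 new; branch {q=F, r=T} (p, s) contributes 1 new. Total: 7.

7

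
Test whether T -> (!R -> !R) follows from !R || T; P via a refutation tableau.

Initial set: {(!R || T); P; !(T -> (!R -> !R))}.
!(T -> (!R -> !R)): α-rule — add T, !(!R -> !R).
!(!R -> !R): α-rule — add !R, !!R.
× closes — contains both R and !R.
All 1 branch closes.
Every branch closed, so the premises entail the conclusion.

Yes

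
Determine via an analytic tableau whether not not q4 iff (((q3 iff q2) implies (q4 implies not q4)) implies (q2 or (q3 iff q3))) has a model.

Satisfiable

Initial set: {(not not q4 iff (((q3 iff q2) implies (q4 implies not q4)) implies (q2 or (q3 iff q3))))}.
(not not q4 iff (((q3 iff q2) implies (q4 implies not q4)) implies (q2 or (q3 iff q3)))): β-rule — branch into not not q4, (((q3 iff q2) implies (q4 implies not q4)) implies (q2 or (q3 iff q3)))  //  not not not q4, not (((q3 iff q2) implies (q4 implies not q4)) implies (q2 or (q3 iff q3))).
  branch 1 (add not not q4, (((q3 iff q2) implies (q4 implies not q4)) implies (q2 or (q3 iff q3)))):
    not not q4: drop double negation, giving q4.
    (((q3 iff q2) implies (q4 implies not q4)) implies (q2 or (q3 iff q3))): β-rule — branch into not ((q3 iff q2) implies (q4 implies not q4))  //  (q2 or (q3 iff q3)).
      branch 1.1 (add not ((q3 iff q2) implies (q4 implies not q4))):
        not ((q3 iff q2) implies (q4 implies not q4)): α-rule — add (q3 iff q2), not (q4 implies not q4).
        not (q4 implies not q4): α-rule — add q4, not not q4.
        (q3 iff q2): β-rule — branch into q3, q2  //  not q3, not q2.
          branch 1.1.1 (add q3, q2):
            ○ open, literals {q2=true, q3=true, q4=true}.
          branch 1.1.2 (add not q3, not q2):
            ○ open, literals {q2=false, q3=false, q4=true}.
      branch 1.2 (add (q2 or (q3 iff q3))):
        (q2 or (q3 iff q3)): β-rule — branch into q2  //  (q3 iff q3).
          branch 1.2.1 (add q2):
            ○ open, literals {q2=true, q4=true}.
          branch 1.2.2 (add (q3 iff q3)):
            (q3 iff q3): β-rule — branch into q3, q3  //  not q3, not q3.
              branch 1.2.2.1 (add q3, q3):
                ○ open, literals {q3=true, q4=true}.
              branch 1.2.2.2 (add not q3, not q3):
                ○ open, literals {q3=false, q4=true}.
  branch 2 (add not not not q4, not (((q3 iff q2) implies (q4 implies not q4)) implies (q2 or (q3 iff q3)))):
    not not not q4: drop double negation, giving not q4.
    not (((q3 iff q2) implies (q4 implies not q4)) implies (q2 or (q3 iff q3))): α-rule — add ((q3 iff q2) implies (q4 implies not q4)), not (q2 or (q3 iff q3)).
    not (q2 or (q3 iff q3)): α-rule — add not q2, not (q3 iff q3).
    ((q3 iff q2) implies (q4 implies not q4)): β-rule — branch into not (q3 iff q2)  //  (q4 implies not q4).
      branch 2.1 (add not (q3 iff q2)):
        not (q3 iff q3): β-rule — branch into q3, not q3  //  not q3, q3.
          branch 2.1.1 (add q3, not q3):
            × closes — contains both q3 and not q3.
          branch 2.1.2 (add not q3, q3):
            × closes — contains both q3 and not q3.
      branch 2.2 (add (q4 implies not q4)):
        not (q3 iff q3): β-rule — branch into q3, not q3  //  not q3, q3.
          branch 2.2.1 (add q3, not q3):
            × closes — contains both q3 and not q3.
          branch 2.2.2 (add not q3, q3):
            × closes — contains both q3 and not q3.
4 branches closed, 5 open.
An open branch gives a satisfying assignment: q2=true, q3=true, q4=true.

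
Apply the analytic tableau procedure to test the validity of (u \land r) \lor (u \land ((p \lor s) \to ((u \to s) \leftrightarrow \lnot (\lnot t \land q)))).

Not valid

Assume the negation and expand:
Initial set: {F ((u \land r) \lor (u \land ((p \lor s) \to ((u \to s) \leftrightarrow \lnot (\lnot t \land q)))))}.
F ((u \land r) \lor (u \land ((p \lor s) \to ((u \to s) \leftrightarrow \lnot (\lnot t \land q))))): α-rule — add F (u \land r), F (u \land ((p \lor s) \to ((u \to s) \leftrightarrow \lnot (\lnot t \land q)))).
F (u \land r): β-rule — branch into F u  //  F r.
  branch 1 (add F u):
    F (u \land ((p \lor s) \to ((u \to s) \leftrightarrow \lnot (\lnot t \land q)))): β-rule — branch into F u  //  F ((p \lor s) \to ((u \to s) \leftrightarrow \lnot (\lnot t \land q))).
      branch 1.1 (add F u):
        ○ open, literals {u=0}.
      branch 1.2 (add F ((p \lor s) \to ((u \to s) \leftrightarrow \lnot (\lnot t \land q)))):
        F ((p \lor s) \to ((u \to s) \leftrightarrow \lnot (\lnot t \land q))): α-rule — add T (p \lor s), F ((u \to s) \leftrightarrow \lnot (\lnot t \land q)).
        T (p \lor s): β-rule — branch into T p  //  T s.
          branch 1.2.1 (add T p):
            F ((u \to s) \leftrightarrow \lnot (\lnot t \land q)): β-rule — branch into T (u \to s), F \lnot (\lnot t \land q)  //  F (u \to s), T \lnot (\lnot t \land q).
              branch 1.2.1.1 (add T (u \to s), F \lnot (\lnot t \land q)):
                F \lnot (\lnot t \land q): α-rule — add T \lnot t, T q.
                T (u \to s): β-rule — branch into F u  //  T s.
                  branch 1.2.1.1.1 (add F u):
                    ○ open, literals {p=1, q=1, t=0, u=0}.
                  branch 1.2.1.1.2 (add T s):
                    ○ open, literals {p=1, q=1, s=1, t=0, u=0}.
              branch 1.2.1.2 (add F (u \to s), T \lnot (\lnot t \land q)):
                F (u \to s): α-rule — add T u, F s.
                × closes — contains both u and \lnot u.
          branch 1.2.2 (add T s):
            F ((u \to s) \leftrightarrow \lnot (\lnot t \land q)): β-rule — branch into T (u \to s), F \lnot (\lnot t \land q)  //  F (u \to s), T \lnot (\lnot t \land q).
              branch 1.2.2.1 (add T (u \to s), F \lnot (\lnot t \land q)):
                F \lnot (\lnot t \land q): α-rule — add T \lnot t, T q.
                T (u \to s): β-rule — branch into F u  //  T s.
                  branch 1.2.2.1.1 (add F u):
                    ○ open, literals {q=1, s=1, t=0, u=0}.
                  branch 1.2.2.1.2 (add T s):
                    ○ open, literals {q=1, s=1, t=0, u=0}.
              branch 1.2.2.2 (add F (u \to s), T \lnot (\lnot t \land q)):
                F (u \to s): α-rule — add T u, F s.
                × closes — contains both u and \lnot u.
  branch 2 (add F r):
    F (u \land ((p \lor s) \to ((u \to s) \leftrightarrow \lnot (\lnot t \land q)))): β-rule — branch into F u  //  F ((p \lor s) \to ((u \to s) \leftrightarrow \lnot (\lnot t \land q))).
      branch 2.1 (add F u):
        ○ open, literals {r=0, u=0}.
      branch 2.2 (add F ((p \lor s) \to ((u \to s) \leftrightarrow \lnot (\lnot t \land q)))):
        F ((p \lor s) \to ((u \to s) \leftrightarrow \lnot (\lnot t \land q))): α-rule — add T (p \lor s), F ((u \to s) \leftrightarrow \lnot (\lnot t \land q)).
        T (p \lor s): β-rule — branch into T p  //  T s.
          branch 2.2.1 (add T p):
            F ((u \to s) \leftrightarrow \lnot (\lnot t \land q)): β-rule — branch into T (u \to s), F \lnot (\lnot t \land q)  //  F (u \to s), T \lnot (\lnot t \land q).
              branch 2.2.1.1 (add T (u \to s), F \lnot (\lnot t \land q)):
                F \lnot (\lnot t \land q): α-rule — add T \lnot t, T q.
                T (u \to s): β-rule — branch into F u  //  T s.
                  branch 2.2.1.1.1 (add F u):
                    ○ open, literals {p=1, q=1, r=0, t=0, u=0}.
                  branch 2.2.1.1.2 (add T s):
                    ○ open, literals {p=1, q=1, r=0, s=1, t=0}.
              branch 2.2.1.2 (add F (u \to s), T \lnot (\lnot t \land q)):
                F (u \to s): α-rule — add T u, F s.
                T \lnot (\lnot t \land q): β-rule — branch into F \lnot t  //  F q.
                  branch 2.2.1.2.1 (add F \lnot t):
                    ○ open, literals {p=1, r=0, s=0, t=1, u=1}.
                  branch 2.2.1.2.2 (add F q):
                    ○ open, literals {p=1, q=0, r=0, s=0, u=1}.
          branch 2.2.2 (add T s):
            F ((u \to s) \leftrightarrow \lnot (\lnot t \land q)): β-rule — branch into T (u \to s), F \lnot (\lnot t \land q)  //  F (u \to s), T \lnot (\lnot t \land q).
              branch 2.2.2.1 (add T (u \to s), F \lnot (\lnot t \land q)):
                F \lnot (\lnot t \land q): α-rule — add T \lnot t, T q.
                T (u \to s): β-rule — branch into F u  //  T s.
                  branch 2.2.2.1.1 (add F u):
                    ○ open, literals {q=1, r=0, s=1, t=0, u=0}.
                  branch 2.2.2.1.2 (add T s):
                    ○ open, literals {q=1, r=0, s=1, t=0}.
              branch 2.2.2.2 (add F (u \to s), T \lnot (\lnot t \land q)):
                F (u \to s): α-rule — add T u, F s.
                × closes — contains both s and \lnot s.
3 branches closed, 12 open.
An open branch gives a countermodel: u=0 (unmentioned atoms arbitrary); under it the original formula is false.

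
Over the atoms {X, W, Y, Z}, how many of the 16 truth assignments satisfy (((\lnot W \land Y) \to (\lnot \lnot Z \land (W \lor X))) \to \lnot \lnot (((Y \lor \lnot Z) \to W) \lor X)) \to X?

9

Initial set: {((((\lnot W \land Y) \to (\lnot \lnot Z \land (W \lor X))) \to \lnot \lnot (((Y \lor \lnot Z) \to W) \lor X)) \to X)}.
((((\lnot W \land Y) \to (\lnot \lnot Z \land (W \lor X))) \to \lnot \lnot (((Y \lor \lnot Z) \to W) \lor X)) \to X): β-rule — branch into \lnot (((\lnot W \land Y) \to (\lnot \lnot Z \land (W \lor X))) \to \lnot \lnot (((Y \lor \lnot Z) \to W) \lor X))  //  X.
  branch 1 (add \lnot (((\lnot W \land Y) \to (\lnot \lnot Z \land (W \lor X))) \to \lnot \lnot (((Y \lor \lnot Z) \to W) \lor X))):
    \lnot (((\lnot W \land Y) \to (\lnot \lnot Z \land (W \lor X))) \to \lnot \lnot (((Y \lor \lnot Z) \to W) \lor X)): α-rule — add ((\lnot W \land Y) \to (\lnot \lnot Z \land (W \lor X))), \lnot \lnot \lnot (((Y \lor \lnot Z) \to W) \lor X).
    \lnot \lnot \lnot (((Y \lor \lnot Z) \to W) \lor X): drop double negation, giving \lnot (((Y \lor \lnot Z) \to W) \lor X).
    \lnot (((Y \lor \lnot Z) \to W) \lor X): α-rule — add \lnot ((Y \lor \lnot Z) \to W), \lnot X.
    \lnot ((Y \lor \lnot Z) \to W): α-rule — add (Y \lor \lnot Z), \lnot W.
    ((\lnot W \land Y) \to (\lnot \lnot Z \land (W \lor X))): β-rule — branch into \lnot (\lnot W \land Y)  //  (\lnot \lnot Z \land (W \lor X)).
      branch 1.1 (add \lnot (\lnot W \land Y)):
        (Y \lor \lnot Z): β-rule — branch into Y  //  \lnot Z.
          branch 1.1.1 (add Y):
            \lnot (\lnot W \land Y): β-rule — branch into \lnot \lnot W  //  \lnot Y.
              branch 1.1.1.1 (add \lnot \lnot W):
                × closes — contains both W and \lnot W.
              branch 1.1.1.2 (add \lnot Y):
                × closes — contains both Y and \lnot Y.
          branch 1.1.2 (add \lnot Z):
            \lnot (\lnot W \land Y): β-rule — branch into \lnot \lnot W  //  \lnot Y.
              branch 1.1.2.1 (add \lnot \lnot W):
                × closes — contains both W and \lnot W.
              branch 1.1.2.2 (add \lnot Y):
                ○ open, literals {W=F, X=F, Y=F, Z=F}.
      branch 1.2 (add (\lnot \lnot Z \land (W \lor X))):
        (\lnot \lnot Z \land (W \lor X)): α-rule — add \lnot \lnot Z, (W \lor X).
        \lnot \lnot Z: drop double negation, giving Z.
        (Y \lor \lnot Z): β-rule — branch into Y  //  \lnot Z.
          branch 1.2.1 (add Y):
            (W \lor X): β-rule — branch into W  //  X.
              branch 1.2.1.1 (add W):
                × closes — contains both W and \lnot W.
              branch 1.2.1.2 (add X):
                × closes — contains both X and \lnot X.
          branch 1.2.2 (add \lnot Z):
            × closes — contains both Z and \lnot Z.
  branch 2 (add X):
    ○ open, literals {X=T}.
6 branches closed, 2 open.
Each open branch fixes some atoms; the unmentioned ones are free. Counting distinct full assignments: branch {W=F, X=F, Y=F, Z=F} (none free) contributes 1 new; branch {X=T} (W, Y, Z) contributes 8 new. Total: 9.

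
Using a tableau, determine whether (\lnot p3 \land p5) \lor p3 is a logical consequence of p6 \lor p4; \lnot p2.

Initial set: {T (p6 \lor p4); T \lnot p2; F ((\lnot p3 \land p5) \lor p3)}.
F ((\lnot p3 \land p5) \lor p3): α-rule — add F (\lnot p3 \land p5), F p3.
T (p6 \lor p4): β-rule — branch into T p6  //  T p4.
  branch 1 (add T p6):
    F (\lnot p3 \land p5): β-rule — branch into F \lnot p3  //  F p5.
      branch 1.1 (add F \lnot p3):
        × closes — contains both p3 and \lnot p3.
      branch 1.2 (add F p5):
        ○ open, literals {p2=false, p3=false, p5=false, p6=true}.
  branch 2 (add T p4):
    F (\lnot p3 \land p5): β-rule — branch into F \lnot p3  //  F p5.
      branch 2.1 (add F \lnot p3):
        × closes — contains both p3 and \lnot p3.
      branch 2.2 (add F p5):
        ○ open, literals {p2=false, p3=false, p4=true, p5=false}.
2 branches closed, 2 open.
An open branch gives a countermodel: p2=false, p3=false, p5=false, p6=true (unmentioned atoms arbitrary); the premises hold there but the conclusion fails.

No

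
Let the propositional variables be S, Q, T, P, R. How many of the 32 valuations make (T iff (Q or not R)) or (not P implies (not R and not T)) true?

Initial set: {T ((T iff (Q or not R)) or (not P implies (not R and not T)))}.
T ((T iff (Q or not R)) or (not P implies (not R and not T))): β-rule — branch into T (T iff (Q or not R))  //  T (not P implies (not R and not T)).
  branch 1 (add T (T iff (Q or not R))):
    T (T iff (Q or not R)): β-rule — branch into T T, T (Q or not R)  //  F T, F (Q or not R).
      branch 1.1 (add T T, T (Q or not R)):
        T (Q or not R): β-rule — branch into T Q  //  T not R.
          branch 1.1.1 (add T Q):
            ○ open, literals {Q=1, T=1}.
          branch 1.1.2 (add T not R):
            ○ open, literals {R=0, T=1}.
      branch 1.2 (add F T, F (Q or not R)):
        F (Q or not R): α-rule — add F Q, F not R.
        ○ open, literals {Q=0, R=1, T=0}.
  branch 2 (add T (not P implies (not R and not T))):
    T (not P implies (not R and not T)): β-rule — branch into F not P  //  T (not R and not T).
      branch 2.1 (add F not P):
        ○ open, literals {P=1}.
      branch 2.2 (add T (not R and not T)):
        T (not R and not T): α-rule — add T not R, T not T.
        ○ open, literals {R=0, T=0}.
0 branches closed, 5 open.
Each open branch fixes some atoms; the unmentioned ones are free. Counting distinct full assignments: branch {Q=1, T=1} (S, P, R) contributes 8 new; branch {R=0, T=1} (S, Q, P) contributes 4 new; branch {Q=0, R=1, T=0} (S, P) contributes 4 new; branch {P=1} (S, Q, T, R) contributes 8 new; branch {R=0, T=0} (S, Q, P) contributes 4 new. Total: 28.

28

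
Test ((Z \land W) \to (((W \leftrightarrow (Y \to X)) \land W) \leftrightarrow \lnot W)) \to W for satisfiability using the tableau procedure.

Satisfiable

Initial set: {(((Z \land W) \to (((W \leftrightarrow (Y \to X)) \land W) \leftrightarrow \lnot W)) \to W)}.
(((Z \land W) \to (((W \leftrightarrow (Y \to X)) \land W) \leftrightarrow \lnot W)) \to W): β-rule — branch into \lnot ((Z \land W) \to (((W \leftrightarrow (Y \to X)) \land W) \leftrightarrow \lnot W))  //  W.
  branch 1 (add \lnot ((Z \land W) \to (((W \leftrightarrow (Y \to X)) \land W) \leftrightarrow \lnot W))):
    \lnot ((Z \land W) \to (((W \leftrightarrow (Y \to X)) \land W) \leftrightarrow \lnot W)): α-rule — add (Z \land W), \lnot (((W \leftrightarrow (Y \to X)) \land W) \leftrightarrow \lnot W).
    (Z \land W): α-rule — add Z, W.
    \lnot (((W \leftrightarrow (Y \to X)) \land W) \leftrightarrow \lnot W): β-rule — branch into ((W \leftrightarrow (Y \to X)) \land W), \lnot \lnot W  //  \lnot ((W \leftrightarrow (Y \to X)) \land W), \lnot W.
      branch 1.1 (add ((W \leftrightarrow (Y \to X)) \land W), \lnot \lnot W):
        ((W \leftrightarrow (Y \to X)) \land W): α-rule — add (W \leftrightarrow (Y \to X)), W.
        (W \leftrightarrow (Y \to X)): β-rule — branch into W, (Y \to X)  //  \lnot W, \lnot (Y \to X).
          branch 1.1.1 (add W, (Y \to X)):
            (Y \to X): β-rule — branch into \lnot Y  //  X.
              branch 1.1.1.1 (add \lnot Y):
                ○ open, literals {W=true, Y=false, Z=true}.
              branch 1.1.1.2 (add X):
                ○ open, literals {W=true, X=true, Z=true}.
          branch 1.1.2 (add \lnot W, \lnot (Y \to X)):
            × closes — contains both W and \lnot W.
      branch 1.2 (add \lnot ((W \leftrightarrow (Y \to X)) \land W), \lnot W):
        × closes — contains both W and \lnot W.
  branch 2 (add W):
    ○ open, literals {W=true}.
2 branches closed, 3 open.
An open branch gives a satisfying assignment: W=true, Y=false, Z=true.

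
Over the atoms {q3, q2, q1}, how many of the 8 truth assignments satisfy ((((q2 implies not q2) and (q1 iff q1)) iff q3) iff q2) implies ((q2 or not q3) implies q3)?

Initial set: {T (((((q2 implies not q2) and (q1 iff q1)) iff q3) iff q2) implies ((q2 or not q3) implies q3))}.
T (((((q2 implies not q2) and (q1 iff q1)) iff q3) iff q2) implies ((q2 or not q3) implies q3)): β-rule — branch into F ((((q2 implies not q2) and (q1 iff q1)) iff q3) iff q2)  //  T ((q2 or not q3) implies q3).
  branch 1 (add F ((((q2 implies not q2) and (q1 iff q1)) iff q3) iff q2)):
    F ((((q2 implies not q2) and (q1 iff q1)) iff q3) iff q2): β-rule — branch into T (((q2 implies not q2) and (q1 iff q1)) iff q3), F q2  //  F (((q2 implies not q2) and (q1 iff q1)) iff q3), T q2.
      branch 1.1 (add T (((q2 implies not q2) and (q1 iff q1)) iff q3), F q2):
        T (((q2 implies not q2) and (q1 iff q1)) iff q3): β-rule — branch into T ((q2 implies not q2) and (q1 iff q1)), T q3  //  F ((q2 implies not q2) and (q1 iff q1)), F q3.
          branch 1.1.1 (add T ((q2 implies not q2) and (q1 iff q1)), T q3):
            T ((q2 implies not q2) and (q1 iff q1)): α-rule — add T (q2 implies not q2), T (q1 iff q1).
            T (q2 implies not q2): β-rule — branch into F q2  //  T not q2.
              branch 1.1.1.1 (add F q2):
                T (q1 iff q1): β-rule — branch into T q1, T q1  //  F q1, F q1.
                  branch 1.1.1.1.1 (add T q1, T q1):
                    ○ open, literals {q1=T, q2=F, q3=T}.
                  branch 1.1.1.1.2 (add F q1, F q1):
                    ○ open, literals {q1=F, q2=F, q3=T}.
              branch 1.1.1.2 (add T not q2):
                T (q1 iff q1): β-rule — branch into T q1, T q1  //  F q1, F q1.
                  branch 1.1.1.2.1 (add T q1, T q1):
                    ○ open, literals {q1=T, q2=F, q3=T}.
                  branch 1.1.1.2.2 (add F q1, F q1):
                    ○ open, literals {q1=F, q2=F, q3=T}.
          branch 1.1.2 (add F ((q2 implies not q2) and (q1 iff q1)), F q3):
            F ((q2 implies not q2) and (q1 iff q1)): β-rule — branch into F (q2 implies not q2)  //  F (q1 iff q1).
              branch 1.1.2.1 (add F (q2 implies not q2)):
                F (q2 implies not q2): α-rule — add T q2, F not q2.
                × closes — contains both q2 and not q2.
              branch 1.1.2.2 (add F (q1 iff q1)):
                F (q1 iff q1): β-rule — branch into T q1, F q1  //  F q1, T q1.
                  branch 1.1.2.2.1 (add T q1, F q1):
                    × closes — contains both q1 and not q1.
                  branch 1.1.2.2.2 (add F q1, T q1):
                    × closes — contains both q1 and not q1.
      branch 1.2 (add F (((q2 implies not q2) and (q1 iff q1)) iff q3), T q2):
        F (((q2 implies not q2) and (q1 iff q1)) iff q3): β-rule — branch into T ((q2 implies not q2) and (q1 iff q1)), F q3  //  F ((q2 implies not q2) and (q1 iff q1)), T q3.
          branch 1.2.1 (add T ((q2 implies not q2) and (q1 iff q1)), F q3):
            T ((q2 implies not q2) and (q1 iff q1)): α-rule — add T (q2 implies not q2), T (q1 iff q1).
            T (q2 implies not q2): β-rule — branch into F q2  //  T not q2.
              branch 1.2.1.1 (add F q2):
                × closes — contains both q2 and not q2.
              branch 1.2.1.2 (add T not q2):
                × closes — contains both q2 and not q2.
          branch 1.2.2 (add F ((q2 implies not q2) and (q1 iff q1)), T q3):
            F ((q2 implies not q2) and (q1 iff q1)): β-rule — branch into F (q2 implies not q2)  //  F (q1 iff q1).
              branch 1.2.2.1 (add F (q2 implies not q2)):
                F (q2 implies not q2): α-rule — add T q2, F not q2.
                ○ open, literals {q2=T, q3=T}.
              branch 1.2.2.2 (add F (q1 iff q1)):
                F (q1 iff q1): β-rule — branch into T q1, F q1  //  F q1, T q1.
                  branch 1.2.2.2.1 (add T q1, F q1):
                    × closes — contains both q1 and not q1.
                  branch 1.2.2.2.2 (add F q1, T q1):
                    × closes — contains both q1 and not q1.
  branch 2 (add T ((q2 or not q3) implies q3)):
    T ((q2 or not q3) implies q3): β-rule — branch into F (q2 or not q3)  //  T q3.
      branch 2.1 (add F (q2 or not q3)):
        F (q2 or not q3): α-rule — add F q2, F not q3.
        ○ open, literals {q2=F, q3=T}.
      branch 2.2 (add T q3):
        ○ open, literals {q3=T}.
7 branches closed, 7 open.
Each open branch fixes some atoms; the unmentioned ones are free. Counting distinct full assignments: branch {q1=T, q2=F, q3=T} (none free) contributes 1 new; branch {q1=F, q2=F, q3=T} (none free) contributes 1 new; branch {q1=T, q2=F, q3=T} (none free) contributes 0 new; branch {q1=F, q2=F, q3=T} (none free) contributes 0 new; branch {q2=T, q3=T} (q1) contributes 2 new; branch {q2=F, q3=T} (q1) contributes 0 new; branch {q3=T} (q2, q1) contributes 0 new. Total: 4.

4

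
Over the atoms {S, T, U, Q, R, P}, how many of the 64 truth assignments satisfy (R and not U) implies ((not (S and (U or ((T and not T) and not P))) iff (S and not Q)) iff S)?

60

Initial set: {((R and not U) implies ((not (S and (U or ((T and not T) and not P))) iff (S and not Q)) iff S))}.
((R and not U) implies ((not (S and (U or ((T and not T) and not P))) iff (S and not Q)) iff S)): β-rule — branch into not (R and not U)  //  ((not (S and (U or ((T and not T) and not P))) iff (S and not Q)) iff S).
  branch 1 (add not (R and not U)):
    not (R and not U): β-rule — branch into not R  //  not not U.
      branch 1.1 (add not R):
        ○ open, literals {R=false}.
      branch 1.2 (add not not U):
        ○ open, literals {U=true}.
  branch 2 (add ((not (S and (U or ((T and not T) and not P))) iff (S and not Q)) iff S)):
    ((not (S and (U or ((T and not T) and not P))) iff (S and not Q)) iff S): β-rule — branch into (not (S and (U or ((T and not T) and not P))) iff (S and not Q)), S  //  not (not (S and (U or ((T and not T) and not P))) iff (S and not Q)), not S.
      branch 2.1 (add (not (S and (U or ((T and not T) and not P))) iff (S and not Q)), S):
        (not (S and (U or ((T and not T) and not P))) iff (S and not Q)): β-rule — branch into not (S and (U or ((T and not T) and not P))), (S and not Q)  //  not not (S and (U or ((T and not T) and not P))), not (S and not Q).
          branch 2.1.1 (add not (S and (U or ((T and not T) and not P))), (S and not Q)):
            (S and not Q): α-rule — add S, not Q.
            not (S and (U or ((T and not T) and not P))): β-rule — branch into not S  //  not (U or ((T and not T) and not P)).
              branch 2.1.1.1 (add not S):
                × closes — contains both S and not S.
              branch 2.1.1.2 (add not (U or ((T and not T) and not P))):
                not (U or ((T and not T) and not P)): α-rule — add not U, not ((T and not T) and not P).
                not ((T and not T) and not P): β-rule — branch into not (T and not T)  //  not not P.
                  branch 2.1.1.2.1 (add not (T and not T)):
                    not (T and not T): β-rule — branch into not T  //  not not T.
                      branch 2.1.1.2.1.1 (add not T):
                        ○ open, literals {Q=false, S=true, T=false, U=false}.
                      branch 2.1.1.2.1.2 (add not not T):
                        ○ open, literals {Q=false, S=true, T=true, U=false}.
                  branch 2.1.1.2.2 (add not not P):
                    ○ open, literals {P=true, Q=false, S=true, U=false}.
          branch 2.1.2 (add not not (S and (U or ((T and not T) and not P))), not (S and not Q)):
            not not (S and (U or ((T and not T) and not P))): α-rule — add S, (U or ((T and not T) and not P)).
            not (S and not Q): β-rule — branch into not S  //  not not Q.
              branch 2.1.2.1 (add not S):
                × closes — contains both S and not S.
              branch 2.1.2.2 (add not not Q):
                (U or ((T and not T) and not P)): β-rule — branch into U  //  ((T and not T) and not P).
                  branch 2.1.2.2.1 (add U):
                    ○ open, literals {Q=true, S=true, U=true}.
                  branch 2.1.2.2.2 (add ((T and not T) and not P)):
                    ((T and not T) and not P): α-rule — add (T and not T), not P.
                    (T and not T): α-rule — add T, not T.
                    × closes — contains both T and not T.
      branch 2.2 (add not (not (S and (U or ((T and not T) and not P))) iff (S and not Q)), not S):
        not (not (S and (U or ((T and not T) and not P))) iff (S and not Q)): β-rule — branch into not (S and (U or ((T and not T) and not P))), not (S and not Q)  //  not not (S and (U or ((T and not T) and not P))), (S and not Q).
          branch 2.2.1 (add not (S and (U or ((T and not T) and not P))), not (S and not Q)):
            not (S and (U or ((T and not T) and not P))): β-rule — branch into not S  //  not (U or ((T and not T) and not P)).
              branch 2.2.1.1 (add not S):
                not (S and not Q): β-rule — branch into not S  //  not not Q.
                  branch 2.2.1.1.1 (add not S):
                    ○ open, literals {S=false}.
                  branch 2.2.1.1.2 (add not not Q):
                    ○ open, literals {Q=true, S=false}.
              branch 2.2.1.2 (add not (U or ((T and not T) and not P))):
                not (U or ((T and not T) and not P)): α-rule — add not U, not ((T and not T) and not P).
                not (S and not Q): β-rule — branch into not S  //  not not Q.
                  branch 2.2.1.2.1 (add not S):
                    not ((T and not T) and not P): β-rule — branch into not (T and not T)  //  not not P.
                      branch 2.2.1.2.1.1 (add not (T and not T)):
                        not (T and not T): β-rule — branch into not T  //  not not T.
                          branch 2.2.1.2.1.1.1 (add not T):
                            ○ open, literals {S=false, T=false, U=false}.
                          branch 2.2.1.2.1.1.2 (add not not T):
                            ○ open, literals {S=false, T=true, U=false}.
                      branch 2.2.1.2.1.2 (add not not P):
                        ○ open, literals {P=true, S=false, U=false}.
                  branch 2.2.1.2.2 (add not not Q):
                    not ((T and not T) and not P): β-rule — branch into not (T and not T)  //  not not P.
                      branch 2.2.1.2.2.1 (add not (T and not T)):
                        not (T and not T): β-rule — branch into not T  //  not not T.
                          branch 2.2.1.2.2.1.1 (add not T):
                            ○ open, literals {Q=true, S=false, T=false, U=false}.
                          branch 2.2.1.2.2.1.2 (add not not T):
                            ○ open, literals {Q=true, S=false, T=true, U=false}.
                      branch 2.2.1.2.2.2 (add not not P):
                        ○ open, literals {P=true, Q=true, S=false, U=false}.
          branch 2.2.2 (add not not (S and (U or ((T and not T) and not P))), (S and not Q)):
            not not (S and (U or ((T and not T) and not P))): α-rule — add S, (U or ((T and not T) and not P)).
            × closes — contains both S and not S.
4 branches closed, 14 open.
Each open branch fixes some atoms; the unmentioned ones are free. Counting distinct full assignments: branch {R=false} (S, T, U, Q, P) contributes 32 new; branch {U=true} (S, T, Q, R, P) contributes 16 new; branch {Q=false, S=true, T=false, U=false} (R, P) contributes 2 new; branch {Q=false, S=true, T=true, U=false} (R, P) contributes 2 new; branch {P=true, Q=false, S=true, U=false} (T, R) contributes 0 new; branch {Q=true, S=true, U=true} (T, R, P) contributes 0 new; branch {S=false} (T, U, Q, R, P) contributes 8 new; branch {Q=true, S=false} (T, U, R, P) contributes 0 new; branch {S=false, T=false, U=false} (Q, R, P) contributes 0 new; branch {S=false, T=true, U=false} (Q, R, P) contributes 0 new; branch {P=true, S=false, U=false} (T, Q, R) contributes 0 new; branch {Q=true, S=false, T=false, U=false} (R, P) contributes 0 new; branch {Q=true, S=false, T=true, U=false} (R, P) contributes 0 new; branch {P=true, Q=true, S=false, U=false} (T, R) contributes 0 new. Total: 60.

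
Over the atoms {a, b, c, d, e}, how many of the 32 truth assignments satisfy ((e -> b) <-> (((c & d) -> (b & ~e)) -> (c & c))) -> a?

24

Initial set: {T (((e -> b) <-> (((c & d) -> (b & ~e)) -> (c & c))) -> a)}.
T (((e -> b) <-> (((c & d) -> (b & ~e)) -> (c & c))) -> a): β-rule — branch into F ((e -> b) <-> (((c & d) -> (b & ~e)) -> (c & c)))  //  T a.
  branch 1 (add F ((e -> b) <-> (((c & d) -> (b & ~e)) -> (c & c)))):
    F ((e -> b) <-> (((c & d) -> (b & ~e)) -> (c & c))): β-rule — branch into T (e -> b), F (((c & d) -> (b & ~e)) -> (c & c))  //  F (e -> b), T (((c & d) -> (b & ~e)) -> (c & c)).
      branch 1.1 (add T (e -> b), F (((c & d) -> (b & ~e)) -> (c & c))):
        F (((c & d) -> (b & ~e)) -> (c & c)): α-rule — add T ((c & d) -> (b & ~e)), F (c & c).
        T (e -> b): β-rule — branch into F e  //  T b.
          branch 1.1.1 (add F e):
            T ((c & d) -> (b & ~e)): β-rule — branch into F (c & d)  //  T (b & ~e).
              branch 1.1.1.1 (add F (c & d)):
                F (c & c): β-rule — branch into F c  //  F c.
                  branch 1.1.1.1.1 (add F c):
                    F (c & d): β-rule — branch into F c  //  F d.
                      branch 1.1.1.1.1.1 (add F c):
                        ○ open, literals {c=false, e=false}.
                      branch 1.1.1.1.1.2 (add F d):
                        ○ open, literals {c=false, d=false, e=false}.
                  branch 1.1.1.1.2 (add F c):
                    F (c & d): β-rule — branch into F c  //  F d.
                      branch 1.1.1.1.2.1 (add F c):
                        ○ open, literals {c=false, e=false}.
                      branch 1.1.1.1.2.2 (add F d):
                        ○ open, literals {c=false, d=false, e=false}.
              branch 1.1.1.2 (add T (b & ~e)):
                T (b & ~e): α-rule — add T b, T ~e.
                F (c & c): β-rule — branch into F c  //  F c.
                  branch 1.1.1.2.1 (add F c):
                    ○ open, literals {b=true, c=false, e=false}.
                  branch 1.1.1.2.2 (add F c):
                    ○ open, literals {b=true, c=false, e=false}.
          branch 1.1.2 (add T b):
            T ((c & d) -> (b & ~e)): β-rule — branch into F (c & d)  //  T (b & ~e).
              branch 1.1.2.1 (add F (c & d)):
                F (c & c): β-rule — branch into F c  //  F c.
                  branch 1.1.2.1.1 (add F c):
                    F (c & d): β-rule — branch into F c  //  F d.
                      branch 1.1.2.1.1.1 (add F c):
                        ○ open, literals {b=true, c=false}.
                      branch 1.1.2.1.1.2 (add F d):
                        ○ open, literals {b=true, c=false, d=false}.
                  branch 1.1.2.1.2 (add F c):
                    F (c & d): β-rule — branch into F c  //  F d.
                      branch 1.1.2.1.2.1 (add F c):
                        ○ open, literals {b=true, c=false}.
                      branch 1.1.2.1.2.2 (add F d):
                        ○ open, literals {b=true, c=false, d=false}.
              branch 1.1.2.2 (add T (b & ~e)):
                T (b & ~e): α-rule — add T b, T ~e.
                F (c & c): β-rule — branch into F c  //  F c.
                  branch 1.1.2.2.1 (add F c):
                    ○ open, literals {b=true, c=false, e=false}.
                  branch 1.1.2.2.2 (add F c):
                    ○ open, literals {b=true, c=false, e=false}.
      branch 1.2 (add F (e -> b), T (((c & d) -> (b & ~e)) -> (c & c))):
        F (e -> b): α-rule — add T e, F b.
        T (((c & d) -> (b & ~e)) -> (c & c)): β-rule — branch into F ((c & d) -> (b & ~e))  //  T (c & c).
          branch 1.2.1 (add F ((c & d) -> (b & ~e))):
            F ((c & d) -> (b & ~e)): α-rule — add T (c & d), F (b & ~e).
            T (c & d): α-rule — add T c, T d.
            F (b & ~e): β-rule — branch into F b  //  F ~e.
              branch 1.2.1.1 (add F b):
                ○ open, literals {b=false, c=true, d=true, e=true}.
              branch 1.2.1.2 (add F ~e):
                ○ open, literals {b=false, c=true, d=true, e=true}.
          branch 1.2.2 (add T (c & c)):
            T (c & c): α-rule — add T c, T c.
            ○ open, literals {b=false, c=true, e=true}.
  branch 2 (add T a):
    ○ open, literals {a=true}.
0 branches closed, 16 open.
Each open branch fixes some atoms; the unmentioned ones are free. Counting distinct full assignments: branch {c=false, e=false} (a, b, d) contributes 8 new; branch {c=false, d=false, e=false} (a, b) contributes 0 new; branch {c=false, e=false} (a, b, d) contributes 0 new; branch {c=false, d=false, e=false} (a, b) contributes 0 new; branch {b=true, c=false, e=false} (a, d) contributes 0 new; branch {b=true, c=false, e=false} (a, d) contributes 0 new; branch {b=true, c=false} (a, d, e) contributes 4 new; branch {b=true, c=false, d=false} (a, e) contributes 0 new; branch {b=true, c=false} (a, d, e) contributes 0 new; branch {b=true, c=false, d=false} (a, e) contributes 0 new; branch {b=true, c=false, e=false} (a, d) contributes 0 new; branch {b=true, c=false, e=false} (a, d) contributes 0 new; branch {b=false, c=true, d=true, e=true} (a) contributes 2 new; branch {b=false, c=true, d=true, e=true} (a) contributes 0 new; branch {b=false, c=true, e=true} (a, d) contributes 2 new; branch {a=true} (b, c, d, e) contributes 8 new. Total: 24.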